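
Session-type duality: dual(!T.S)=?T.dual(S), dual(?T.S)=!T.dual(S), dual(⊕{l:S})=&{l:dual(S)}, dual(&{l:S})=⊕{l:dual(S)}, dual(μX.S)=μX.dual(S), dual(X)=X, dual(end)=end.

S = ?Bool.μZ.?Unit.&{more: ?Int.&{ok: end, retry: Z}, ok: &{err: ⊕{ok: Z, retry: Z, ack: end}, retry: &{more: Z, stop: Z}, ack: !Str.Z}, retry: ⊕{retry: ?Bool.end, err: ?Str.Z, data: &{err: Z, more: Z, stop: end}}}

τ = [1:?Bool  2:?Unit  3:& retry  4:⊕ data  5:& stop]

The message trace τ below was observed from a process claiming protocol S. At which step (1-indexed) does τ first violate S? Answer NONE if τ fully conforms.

NONE

[1] ?Bool  ✓  residual = μZ.…
[2] ?Unit  ✓  residual = &{more: ?Int.&{ok: end, retry: μZ.…}, ok: &{err: ⊕{ok: μZ.…, retry: μZ.…, ack: end}, retry: &{more: μZ.…, stop: μZ.…}, ack: !Str.μZ.…}, retry: ⊕{retry: ?Bool.end, err: ?Str.μZ.…, data: &{err: μZ.…, more: μZ.…, stop: end}}}
[3] & retry  ✓  residual = ⊕{retry: ?Bool.end, err: ?Str.μZ.…, data: &{err: μZ.…, more: μZ.…, stop: end}}
[4] ⊕ data  ✓  residual = &{err: μZ.…, more: μZ.…, stop: end}
[5] & stop  ✓  residual = end
trace exhausted — no violation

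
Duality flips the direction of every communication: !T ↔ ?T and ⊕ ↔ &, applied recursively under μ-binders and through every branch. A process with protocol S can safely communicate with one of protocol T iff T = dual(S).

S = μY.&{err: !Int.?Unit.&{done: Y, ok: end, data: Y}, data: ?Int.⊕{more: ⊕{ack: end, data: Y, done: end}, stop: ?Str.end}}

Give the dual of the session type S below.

μY.⊕{err: ?Int.!Unit.⊕{done: Y, ok: end, data: Y}, data: !Int.&{more: &{ack: end, data: Y, done: end}, stop: !Str.end}}

μY = μY  (μ self-dual)
  &{err,data} = ⊕{err,data}  (external→internal)
    case err:
      !Int = ?Int
        ?Unit = !Unit
          &{done,ok,data} = ⊕{done,ok,data}  (external→internal)
            case done:
              Y self-dual
            case ok:
              end self-dual
            case data:
              Y self-dual
    case data:
      ?Int = !Int
        ⊕{more,stop} = &{more,stop}  (internal→external)
          case more:
            ⊕{ack,data,done} = &{ack,data,done}  (internal→external)
              case ack:
                end self-dual
              case data:
                Y self-dual
              case done:
                end self-dual
          case stop:
            ?Str = !Str
              end self-dual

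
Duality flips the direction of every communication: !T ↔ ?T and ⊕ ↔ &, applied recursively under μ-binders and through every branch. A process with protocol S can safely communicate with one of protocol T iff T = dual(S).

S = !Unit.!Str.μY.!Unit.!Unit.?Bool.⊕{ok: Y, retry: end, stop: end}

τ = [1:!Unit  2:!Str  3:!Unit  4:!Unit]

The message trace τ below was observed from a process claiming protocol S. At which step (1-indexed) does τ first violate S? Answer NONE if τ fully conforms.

step 1: !Unit  ✓  cont: !Str.μY.…
step 2: !Str  ✓  cont: μY.…
step 3: !Unit  ✓  cont: !Unit.?Bool.⊕{ok: μY.…, retry: end, stop: end}
step 4: !Unit  ✓  cont: ?Bool.⊕{ok: μY.…, retry: end, stop: end}
τ conforms to S (length 4)

NONE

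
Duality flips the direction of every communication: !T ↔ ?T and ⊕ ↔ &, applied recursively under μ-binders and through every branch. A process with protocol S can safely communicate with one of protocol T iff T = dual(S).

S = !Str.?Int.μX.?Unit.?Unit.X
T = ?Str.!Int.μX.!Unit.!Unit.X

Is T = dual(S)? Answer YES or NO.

!Str vs ?Str  match
  ?Int vs !Int  match
    μX vs μX  match (rec unchanged)
      ?Unit vs !Unit  match
        ?Unit vs !Unit  match
          X vs X  match

YES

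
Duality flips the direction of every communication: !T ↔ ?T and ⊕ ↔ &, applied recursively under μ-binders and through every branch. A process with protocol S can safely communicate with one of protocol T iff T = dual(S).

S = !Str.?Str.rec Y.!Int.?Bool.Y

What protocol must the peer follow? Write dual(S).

?Str.!Str.rec Y.?Int.!Bool.Y

!Str → ?Str
  ?Str → !Str
    rec Y → rec Y  (rec unchanged)
      !Int → ?Int
        ?Bool → !Bool
          Y ↦ Y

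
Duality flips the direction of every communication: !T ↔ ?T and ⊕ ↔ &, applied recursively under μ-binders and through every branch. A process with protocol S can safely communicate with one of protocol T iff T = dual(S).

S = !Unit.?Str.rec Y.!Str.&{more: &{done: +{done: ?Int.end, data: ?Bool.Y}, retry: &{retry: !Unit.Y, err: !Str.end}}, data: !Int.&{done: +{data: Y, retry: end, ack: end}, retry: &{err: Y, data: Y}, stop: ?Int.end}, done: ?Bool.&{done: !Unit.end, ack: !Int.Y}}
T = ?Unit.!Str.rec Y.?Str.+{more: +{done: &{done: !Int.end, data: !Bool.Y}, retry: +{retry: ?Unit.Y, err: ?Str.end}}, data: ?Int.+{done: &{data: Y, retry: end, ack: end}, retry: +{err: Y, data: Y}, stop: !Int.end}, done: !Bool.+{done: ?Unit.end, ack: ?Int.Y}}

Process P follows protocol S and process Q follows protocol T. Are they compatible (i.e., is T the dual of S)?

!Unit | ?Unit  ✓
  ?Str | !Str  ✓
    rec Y | rec Y  ✓ (binder kept)
      !Str | ?Str  ✓
        &{more,data,done} | +{more,data,done}  ✓ same labels
          [more]
            &{done,retry} | +{done,retry}  ✓ same labels
              [done]
                +{done,data} | &{done,data}  ✓ same labels
                  [done]
                    ?Int | !Int  ✓
                      end | end  ✓
                  [data]
                    ?Bool | !Bool  ✓
                      Y | Y  ✓
              [retry]
                &{retry,err} | +{retry,err}  ✓ same labels
                  [retry]
                    !Unit | ?Unit  ✓
                      Y | Y  ✓
                  [err]
                    !Str | ?Str  ✓
                      end | end  ✓
          [data]
            !Int | ?Int  ✓
              &{done,retry,stop} | +{done,retry,stop}  ✓ same labels
                [done]
                  +{data,retry,ack} | &{data,retry,ack}  ✓ same labels
                    [data]
                      Y | Y  ✓
                    [retry]
                      end | end  ✓
                    [ack]
                      end | end  ✓
                [retry]
                  &{err,data} | +{err,data}  ✓ same labels
                    [err]
                      Y | Y  ✓
                    [data]
                      Y | Y  ✓
                [stop]
                  ?Int | !Int  ✓
                    end | end  ✓
          [done]
            ?Bool | !Bool  ✓
              &{done,ack} | +{done,ack}  ✓ same labels
                [done]
                  !Unit | ?Unit  ✓
                    end | end  ✓
                [ack]
                  !Int | ?Int  ✓
                    Y | Y  ✓

YES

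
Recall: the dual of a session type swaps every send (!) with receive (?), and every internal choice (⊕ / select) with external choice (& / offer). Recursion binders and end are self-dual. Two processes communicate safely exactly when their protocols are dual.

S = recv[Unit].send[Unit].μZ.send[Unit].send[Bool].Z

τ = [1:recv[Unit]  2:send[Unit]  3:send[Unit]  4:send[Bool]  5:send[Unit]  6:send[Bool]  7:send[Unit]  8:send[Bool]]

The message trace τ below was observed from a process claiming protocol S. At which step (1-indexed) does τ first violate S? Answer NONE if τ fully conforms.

@1 recv[Unit]  ok  now at send[Unit].μZ.…
@2 send[Unit]  ok  now at μZ.…
@3 send[Unit]  ok  now at send[Bool].μZ.…
@4 send[Bool]  ok  now at μZ.…
@5 send[Unit]  ok  now at send[Bool].μZ.…
@6 send[Bool]  ok  now at μZ.…
@7 send[Unit]  ok  now at send[Bool].μZ.…
@8 send[Bool]  ok  now at μZ.…
trace exhausted — no violation

NONE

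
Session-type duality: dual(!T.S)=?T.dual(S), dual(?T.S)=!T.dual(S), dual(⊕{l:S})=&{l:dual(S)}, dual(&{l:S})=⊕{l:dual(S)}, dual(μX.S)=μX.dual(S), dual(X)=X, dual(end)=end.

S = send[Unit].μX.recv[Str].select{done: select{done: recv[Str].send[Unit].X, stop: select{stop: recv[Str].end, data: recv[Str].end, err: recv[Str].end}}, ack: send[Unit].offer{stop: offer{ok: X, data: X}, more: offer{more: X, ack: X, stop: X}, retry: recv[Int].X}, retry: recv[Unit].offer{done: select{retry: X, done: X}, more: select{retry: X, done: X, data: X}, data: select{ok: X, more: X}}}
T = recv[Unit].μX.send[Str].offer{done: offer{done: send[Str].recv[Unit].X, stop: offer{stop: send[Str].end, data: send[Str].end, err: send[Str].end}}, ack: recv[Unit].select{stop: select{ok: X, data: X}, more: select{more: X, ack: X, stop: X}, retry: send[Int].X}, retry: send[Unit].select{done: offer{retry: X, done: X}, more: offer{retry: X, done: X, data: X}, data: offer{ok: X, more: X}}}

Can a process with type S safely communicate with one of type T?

send[Unit] | recv[Unit]  ok
  μX | μX  ok (rec unchanged)
    recv[Str] | send[Str]  ok
      select{done,ack,retry} | offer{done,ack,retry}  ok same labels
        [done]
          select{done,stop} | offer{done,stop}  ok same labels
            [done]
              recv[Str] | send[Str]  ok
                send[Unit] | recv[Unit]  ok
                  X | X  ok
            [stop]
              select{stop,data,err} | offer{stop,data,err}  ok same labels
                [stop]
                  recv[Str] | send[Str]  ok
                    end | end  ok
                [data]
                  recv[Str] | send[Str]  ok
                    end | end  ok
                [err]
                  recv[Str] | send[Str]  ok
                    end | end  ok
        [ack]
          send[Unit] | recv[Unit]  ok
            offer{stop,more,retry} | select{stop,more,retry}  ok same labels
              [stop]
                offer{ok,data} | select{ok,data}  ok same labels
                  [ok]
                    X | X  ok
                  [data]
                    X | X  ok
              [more]
                offer{more,ack,stop} | select{more,ack,stop}  ok same labels
                  [more]
                    X | X  ok
                  [ack]
                    X | X  ok
                  [stop]
                    X | X  ok
              [retry]
                recv[Int] | send[Int]  ok
                  X | X  ok
        [retry]
          recv[Unit] | send[Unit]  ok
            offer{done,more,data} | select{done,more,data}  ok same labels
              [done]
                select{retry,done} | offer{retry,done}  ok same labels
                  [retry]
                    X | X  ok
                  [done]
                    X | X  ok
              [more]
                select{retry,done,data} | offer{retry,done,data}  ok same labels
                  [retry]
                    X | X  ok
                  [done]
                    X | X  ok
                  [data]
                    X | X  ok
              [data]
                select{ok,more} | offer{ok,more}  ok same labels
                  [ok]
                    X | X  ok
                  [more]
                    X | X  ok

YES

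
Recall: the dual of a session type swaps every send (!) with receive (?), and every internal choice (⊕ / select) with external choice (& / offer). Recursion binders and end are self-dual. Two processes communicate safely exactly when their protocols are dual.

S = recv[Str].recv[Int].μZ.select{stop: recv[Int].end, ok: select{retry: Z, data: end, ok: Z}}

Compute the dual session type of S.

send[Str].send[Int].μZ.offer{stop: send[Int].end, ok: offer{retry: Z, data: end, ok: Z}}

recv[Str] = send[Str]
  recv[Int] = send[Int]
    μZ = μZ  (rec unchanged)
      select{stop,ok} = offer{stop,ok}  (internal→external)
        case stop:
          recv[Int] = send[Int]
            end self-dual
        case ok:
          select{retry,data,ok} = offer{retry,data,ok}  (internal→external)
            case retry:
              Z self-dual
            case data:
              end self-dual
            case ok:
              Z self-dual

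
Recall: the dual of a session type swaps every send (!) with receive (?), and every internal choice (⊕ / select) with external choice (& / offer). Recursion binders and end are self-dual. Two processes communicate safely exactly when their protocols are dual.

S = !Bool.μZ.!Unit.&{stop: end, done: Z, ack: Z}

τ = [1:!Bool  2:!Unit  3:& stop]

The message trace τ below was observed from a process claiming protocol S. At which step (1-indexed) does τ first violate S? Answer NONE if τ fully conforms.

NONE

step 1: !Bool  match  residual = μZ.…
step 2: !Unit  match  residual = &{stop: end, done: μZ.…, ack: μZ.…}
step 3: & stop  match  residual = end
all 3 steps conform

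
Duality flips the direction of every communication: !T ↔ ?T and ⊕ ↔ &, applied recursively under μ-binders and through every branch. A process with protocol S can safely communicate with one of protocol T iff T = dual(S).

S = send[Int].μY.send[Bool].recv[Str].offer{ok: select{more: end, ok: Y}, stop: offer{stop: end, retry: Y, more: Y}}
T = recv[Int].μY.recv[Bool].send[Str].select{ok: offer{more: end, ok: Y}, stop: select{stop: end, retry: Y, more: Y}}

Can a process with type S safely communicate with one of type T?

YES

send[Int] | recv[Int]  match
  μY | μY  match (μ self-dual)
    send[Bool] | recv[Bool]  match
      recv[Str] | send[Str]  match
        offer{ok,stop} | select{ok,stop}  match same labels
          case ok:
            select{more,ok} | offer{more,ok}  match same labels
              case more:
                end | end  match
              case ok:
                Y | Y  match
          case stop:
            offer{stop,retry,more} | select{stop,retry,more}  match same labels
              case stop:
                end | end  match
              case retry:
                Y | Y  match
              case more:
                Y | Y  match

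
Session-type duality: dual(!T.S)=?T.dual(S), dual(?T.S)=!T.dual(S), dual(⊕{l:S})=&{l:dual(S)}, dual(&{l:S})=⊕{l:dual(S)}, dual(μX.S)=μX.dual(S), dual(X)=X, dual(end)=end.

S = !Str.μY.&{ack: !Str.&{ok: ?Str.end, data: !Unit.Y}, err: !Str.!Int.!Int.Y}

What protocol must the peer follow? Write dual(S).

?Str.μY.⊕{ack: ?Str.⊕{ok: !Str.end, data: ?Unit.Y}, err: ?Str.?Int.?Int.Y}

!Str = ?Str
  μY = μY  (rec unchanged)
    &{ack,err} = ⊕{ack,err}  (&→⊕)
      [ack]
        !Str = ?Str
          &{ok,data} = ⊕{ok,data}  (&→⊕)
            [ok]
              ?Str = !Str
                end self-dual
            [data]
              !Unit = ?Unit
                Y self-dual
      [err]
        !Str = ?Str
          !Int = ?Int
            !Int = ?Int
              Y self-dual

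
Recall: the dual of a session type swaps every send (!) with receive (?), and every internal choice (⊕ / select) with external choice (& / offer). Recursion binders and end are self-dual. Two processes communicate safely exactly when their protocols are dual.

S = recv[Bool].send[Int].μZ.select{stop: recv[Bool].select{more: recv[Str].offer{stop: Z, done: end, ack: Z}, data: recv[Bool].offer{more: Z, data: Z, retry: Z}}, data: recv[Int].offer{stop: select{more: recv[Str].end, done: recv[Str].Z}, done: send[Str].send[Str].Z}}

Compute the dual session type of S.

recv[Bool] → send[Bool]
  send[Int] → recv[Int]
    μZ → μZ  (binder kept)
      select{stop,data} → offer{stop,data}  (select→offer)
        case stop:
          recv[Bool] → send[Bool]
            select{more,data} → offer{more,data}  (select→offer)
              case more:
                recv[Str] → send[Str]
                  offer{stop,done,ack} → select{stop,done,ack}  (offer→select)
                    case stop:
                      dual(Z) = Z
                    case done:
                      dual(end) = end
                    case ack:
                      dual(Z) = Z
              case data:
                recv[Bool] → send[Bool]
                  offer{more,data,retry} → select{more,data,retry}  (offer→select)
                    case more:
                      dual(Z) = Z
                    case data:
                      dual(Z) = Z
                    case retry:
                      dual(Z) = Z
        case data:
          recv[Int] → send[Int]
            offer{stop,done} → select{stop,done}  (offer→select)
              case stop:
                select{more,done} → offer{more,done}  (select→offer)
                  case more:
                    recv[Str] → send[Str]
                      dual(end) = end
                  case done:
                    recv[Str] → send[Str]
                      dual(Z) = Z
              case done:
                send[Str] → recv[Str]
                  send[Str] → recv[Str]
                    dual(Z) = Z

send[Bool].recv[Int].μZ.offer{stop: send[Bool].offer{more: send[Str].select{stop: Z, done: end, ack: Z}, data: send[Bool].select{more: Z, data: Z, retry: Z}}, data: send[Int].select{stop: offer{more: send[Str].end, done: send[Str].Z}, done: recv[Str].recv[Str].Z}}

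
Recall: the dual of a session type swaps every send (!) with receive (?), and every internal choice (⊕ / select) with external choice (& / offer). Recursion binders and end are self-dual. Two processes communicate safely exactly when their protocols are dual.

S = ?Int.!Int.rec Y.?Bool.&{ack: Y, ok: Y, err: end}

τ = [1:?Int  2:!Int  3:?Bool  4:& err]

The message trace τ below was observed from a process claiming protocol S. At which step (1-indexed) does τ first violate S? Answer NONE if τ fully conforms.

NONE

step 1: ?Int  ✓  residual = !Int.rec Y.…
step 2: !Int  ✓  residual = rec Y.…
step 3: ?Bool  ✓  residual = &{ack: rec Y.…, ok: rec Y.…, err: end}
step 4: & err  ✓  residual = end
τ conforms to S (length 4)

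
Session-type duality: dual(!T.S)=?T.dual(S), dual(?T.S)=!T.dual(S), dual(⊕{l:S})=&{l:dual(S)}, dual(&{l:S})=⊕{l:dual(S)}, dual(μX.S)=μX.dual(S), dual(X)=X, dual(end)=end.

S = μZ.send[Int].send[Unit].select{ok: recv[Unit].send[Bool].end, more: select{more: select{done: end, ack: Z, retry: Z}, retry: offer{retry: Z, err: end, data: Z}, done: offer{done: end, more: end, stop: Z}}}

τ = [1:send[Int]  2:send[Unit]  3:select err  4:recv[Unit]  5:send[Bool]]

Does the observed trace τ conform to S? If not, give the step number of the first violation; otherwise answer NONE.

3

@1 send[Int]  ✓  cont: send[Unit].select{ok: recv[Unit].send[Bool].end, more: select{more: select{done: end, ack: μZ.…, retry: μZ.…}, retry: offer{retry: μZ.…, err: end, data: μZ.…}, done: offer{done: end, more: end, stop: μZ.…}}}
@2 send[Unit]  ✓  cont: select{ok: recv[Unit].send[Bool].end, more: select{more: select{done: end, ack: μZ.…, retry: μZ.…}, retry: offer{retry: μZ.…, err: end, data: μZ.…}, done: offer{done: end, more: end, stop: μZ.…}}}
@3 got select err, protocol expects select ok or select more  ✗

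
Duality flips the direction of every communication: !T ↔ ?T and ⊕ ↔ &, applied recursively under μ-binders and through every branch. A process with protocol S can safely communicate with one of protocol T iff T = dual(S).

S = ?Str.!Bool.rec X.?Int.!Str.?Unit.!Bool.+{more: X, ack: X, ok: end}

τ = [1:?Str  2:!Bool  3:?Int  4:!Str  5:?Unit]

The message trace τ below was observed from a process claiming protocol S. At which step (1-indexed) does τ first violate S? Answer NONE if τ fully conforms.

@1 ?Str  ✓  now at !Bool.rec X.…
@2 !Bool  ✓  now at rec X.…
@3 ?Int  ✓  now at !Str.?Unit.!Bool.+{more: rec X.…, ack: rec X.…, ok: end}
@4 !Str  ✓  now at ?Unit.!Bool.+{more: rec X.…, ack: rec X.…, ok: end}
@5 ?Unit  ✓  now at !Bool.+{more: rec X.…, ack: rec X.…, ok: end}
τ conforms to S (length 5)

NONE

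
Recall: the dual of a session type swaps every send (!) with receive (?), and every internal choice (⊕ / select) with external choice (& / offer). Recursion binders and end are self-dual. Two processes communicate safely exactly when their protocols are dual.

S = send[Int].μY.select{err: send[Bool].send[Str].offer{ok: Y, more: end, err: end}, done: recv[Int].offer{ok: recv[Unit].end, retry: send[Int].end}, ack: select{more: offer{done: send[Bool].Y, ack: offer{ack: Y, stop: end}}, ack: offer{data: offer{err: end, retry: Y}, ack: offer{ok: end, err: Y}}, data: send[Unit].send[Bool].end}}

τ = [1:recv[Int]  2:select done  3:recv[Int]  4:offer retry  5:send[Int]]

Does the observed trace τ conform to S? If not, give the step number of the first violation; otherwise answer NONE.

@1 got recv[Int], protocol expects send[Int]  ✗

1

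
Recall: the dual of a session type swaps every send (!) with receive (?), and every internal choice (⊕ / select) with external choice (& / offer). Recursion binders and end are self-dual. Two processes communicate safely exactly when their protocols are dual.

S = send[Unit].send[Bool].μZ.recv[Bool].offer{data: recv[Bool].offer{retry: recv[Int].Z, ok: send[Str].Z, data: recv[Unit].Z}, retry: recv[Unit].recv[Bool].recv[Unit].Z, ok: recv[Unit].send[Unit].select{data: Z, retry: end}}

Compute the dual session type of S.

send[Unit] → recv[Unit]
  send[Bool] → recv[Bool]
    μZ → μZ  (μ self-dual)
      recv[Bool] → send[Bool]
        offer{data,retry,ok} → select{data,retry,ok}  (external→internal)
          [data]
            recv[Bool] → send[Bool]
              offer{retry,ok,data} → select{retry,ok,data}  (external→internal)
                [retry]
                  recv[Int] → send[Int]
                    Z ↦ Z
                [ok]
                  send[Str] → recv[Str]
                    Z ↦ Z
                [data]
                  recv[Unit] → send[Unit]
                    Z ↦ Z
          [retry]
            recv[Unit] → send[Unit]
              recv[Bool] → send[Bool]
                recv[Unit] → send[Unit]
                  Z ↦ Z
          [ok]
            recv[Unit] → send[Unit]
              send[Unit] → recv[Unit]
                select{data,retry} → offer{data,retry}  (internal→external)
                  [data]
                    Z ↦ Z
                  [retry]
                    end ↦ end

recv[Unit].recv[Bool].μZ.send[Bool].select{data: send[Bool].select{retry: send[Int].Z, ok: recv[Str].Z, data: send[Unit].Z}, retry: send[Unit].send[Bool].send[Unit].Z, ok: send[Unit].recv[Unit].offer{data: Z, retry: end}}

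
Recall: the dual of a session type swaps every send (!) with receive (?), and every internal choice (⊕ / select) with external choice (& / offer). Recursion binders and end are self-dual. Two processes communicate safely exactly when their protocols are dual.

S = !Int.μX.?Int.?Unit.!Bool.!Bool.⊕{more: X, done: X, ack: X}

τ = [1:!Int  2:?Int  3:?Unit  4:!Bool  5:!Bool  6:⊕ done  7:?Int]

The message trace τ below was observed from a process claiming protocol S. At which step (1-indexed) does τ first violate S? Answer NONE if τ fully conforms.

NONE

@1 !Int  ✓  state: μX.…
@2 ?Int  ✓  state: ?Unit.!Bool.!Bool.⊕{more: μX.…, done: μX.…, ack: μX.…}
@3 ?Unit  ✓  state: !Bool.!Bool.⊕{more: μX.…, done: μX.…, ack: μX.…}
@4 !Bool  ✓  state: !Bool.⊕{more: μX.…, done: μX.…, ack: μX.…}
@5 !Bool  ✓  state: ⊕{more: μX.…, done: μX.…, ack: μX.…}
@6 ⊕ done  ✓  state: μX.…
@7 ?Int  ✓  state: ?Unit.!Bool.!Bool.⊕{more: μX.…, done: μX.…, ack: μX.…}
τ conforms to S (length 7)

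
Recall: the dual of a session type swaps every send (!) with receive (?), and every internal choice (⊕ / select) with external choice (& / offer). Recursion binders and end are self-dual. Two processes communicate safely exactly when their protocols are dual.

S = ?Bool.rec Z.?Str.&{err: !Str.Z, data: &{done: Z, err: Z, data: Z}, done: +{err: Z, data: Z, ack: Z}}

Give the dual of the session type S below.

!Bool.rec Z.!Str.+{err: ?Str.Z, data: +{done: Z, err: Z, data: Z}, done: &{err: Z, data: Z, ack: Z}}

?Bool ↦ !Bool
  rec Z ↦ rec Z  (binder kept)
    ?Str ↦ !Str
      &{err,data,done} ↦ +{err,data,done}  (offer→select)
        [err]
          !Str ↦ ?Str
            dual(Z) = Z
        [data]
          &{done,err,data} ↦ +{done,err,data}  (offer→select)
            [done]
              dual(Z) = Z
            [err]
              dual(Z) = Z
            [data]
              dual(Z) = Z
        [done]
          +{err,data,ack} ↦ &{err,data,ack}  (internal→external)
            [err]
              dual(Z) = Z
            [data]
              dual(Z) = Z
            [ack]
              dual(Z) = Z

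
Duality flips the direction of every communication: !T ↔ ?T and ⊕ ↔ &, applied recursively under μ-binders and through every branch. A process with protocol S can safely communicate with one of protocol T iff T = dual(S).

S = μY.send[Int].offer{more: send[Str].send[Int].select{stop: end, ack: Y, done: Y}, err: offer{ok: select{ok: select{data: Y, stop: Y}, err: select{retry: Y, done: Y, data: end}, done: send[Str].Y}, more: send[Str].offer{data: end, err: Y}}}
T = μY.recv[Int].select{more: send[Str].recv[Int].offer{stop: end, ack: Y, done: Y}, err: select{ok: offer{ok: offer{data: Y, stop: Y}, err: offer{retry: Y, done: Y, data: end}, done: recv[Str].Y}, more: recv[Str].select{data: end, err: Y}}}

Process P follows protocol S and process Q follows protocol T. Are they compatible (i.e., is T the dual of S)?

NO

μY vs μY  ok (binder kept)
  send[Int] vs recv[Int]  ok
    offer{more,err} vs select{more,err}  ok labels match
      case more:
        send[Str] vs send[Str]  ✗ same direction on both sides — not dual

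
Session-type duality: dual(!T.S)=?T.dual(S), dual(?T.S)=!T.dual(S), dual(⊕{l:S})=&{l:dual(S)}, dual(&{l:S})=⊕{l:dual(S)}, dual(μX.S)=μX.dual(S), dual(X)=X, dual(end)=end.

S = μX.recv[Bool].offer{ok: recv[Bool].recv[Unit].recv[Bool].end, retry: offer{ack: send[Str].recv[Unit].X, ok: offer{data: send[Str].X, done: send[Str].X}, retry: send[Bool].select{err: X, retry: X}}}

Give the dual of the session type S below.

μX.send[Bool].select{ok: send[Bool].send[Unit].send[Bool].end, retry: select{ack: recv[Str].send[Unit].X, ok: select{data: recv[Str].X, done: recv[Str].X}, retry: recv[Bool].offer{err: X, retry: X}}}

μX = μX  (binder kept)
  recv[Bool] = send[Bool]
    offer{ok,retry} = select{ok,retry}  (&→⊕)
      [ok]
        recv[Bool] = send[Bool]
          recv[Unit] = send[Unit]
            recv[Bool] = send[Bool]
              dual(end) = end
      [retry]
        offer{ack,ok,retry} = select{ack,ok,retry}  (&→⊕)
          [ack]
            send[Str] = recv[Str]
              recv[Unit] = send[Unit]
                dual(X) = X
          [ok]
            offer{data,done} = select{data,done}  (&→⊕)
              [data]
                send[Str] = recv[Str]
                  dual(X) = X
              [done]
                send[Str] = recv[Str]
                  dual(X) = X
          [retry]
            send[Bool] = recv[Bool]
              select{err,retry} = offer{err,retry}  (internal→external)
                [err]
                  dual(X) = X
                [retry]
                  dual(X) = X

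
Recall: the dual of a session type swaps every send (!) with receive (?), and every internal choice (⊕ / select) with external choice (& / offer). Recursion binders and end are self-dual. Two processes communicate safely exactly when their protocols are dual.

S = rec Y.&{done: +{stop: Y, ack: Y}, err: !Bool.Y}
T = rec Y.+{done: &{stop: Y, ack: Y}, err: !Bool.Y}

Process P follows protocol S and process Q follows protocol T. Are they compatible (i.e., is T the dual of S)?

NO

rec Y vs rec Y  ✓ (rec unchanged)
  &{done,err} vs +{done,err}  ✓ labels match
    case done:
      +{stop,ack} vs &{stop,ack}  ✓ labels match
        case stop:
          Y vs Y  ✓
        case ack:
          Y vs Y  ✓
    case err:
      !Bool vs !Bool  ✗ same direction on both sides — not dual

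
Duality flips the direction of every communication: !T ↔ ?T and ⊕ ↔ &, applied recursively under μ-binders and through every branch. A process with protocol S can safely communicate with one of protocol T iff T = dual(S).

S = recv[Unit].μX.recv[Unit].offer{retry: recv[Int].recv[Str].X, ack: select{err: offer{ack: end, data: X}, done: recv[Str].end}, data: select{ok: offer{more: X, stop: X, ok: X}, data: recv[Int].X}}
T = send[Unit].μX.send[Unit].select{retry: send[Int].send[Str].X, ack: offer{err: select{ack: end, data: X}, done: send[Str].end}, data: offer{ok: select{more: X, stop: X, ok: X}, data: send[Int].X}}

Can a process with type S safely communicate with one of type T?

YES

recv[Unit] vs send[Unit]  ok
  μX vs μX  ok (μ self-dual)
    recv[Unit] vs send[Unit]  ok
      offer{retry,ack,data} vs select{retry,ack,data}  ok labels match
        case retry:
          recv[Int] vs send[Int]  ok
            recv[Str] vs send[Str]  ok
              X vs X  ok
        case ack:
          select{err,done} vs offer{err,done}  ok labels match
            case err:
              offer{ack,data} vs select{ack,data}  ok labels match
                case ack:
                  end vs end  ok
                case data:
                  X vs X  ok
            case done:
              recv[Str] vs send[Str]  ok
                end vs end  ok
        case data:
          select{ok,data} vs offer{ok,data}  ok labels match
            case ok:
              offer{more,stop,ok} vs select{more,stop,ok}  ok labels match
                case more:
                  X vs X  ok
                case stop:
                  X vs X  ok
                case ok:
                  X vs X  ok
            case data:
              recv[Int] vs send[Int]  ok
                X vs X  ok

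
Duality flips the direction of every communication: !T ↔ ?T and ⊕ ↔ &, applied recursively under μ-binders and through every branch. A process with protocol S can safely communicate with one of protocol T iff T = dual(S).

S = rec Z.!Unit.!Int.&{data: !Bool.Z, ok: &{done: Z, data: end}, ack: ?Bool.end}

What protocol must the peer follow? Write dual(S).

rec Z.?Unit.?Int.+{data: ?Bool.Z, ok: +{done: Z, data: end}, ack: !Bool.end}

rec Z = rec Z  (μ self-dual)
  !Unit = ?Unit
    !Int = ?Int
      &{data,ok,ack} = +{data,ok,ack}  (&→⊕)
        case data:
          !Bool = ?Bool
            dual(Z) = Z
        case ok:
          &{done,data} = +{done,data}  (&→⊕)
            case done:
              dual(Z) = Z
            case data:
              dual(end) = end
        case ack:
          ?Bool = !Bool
            dual(end) = end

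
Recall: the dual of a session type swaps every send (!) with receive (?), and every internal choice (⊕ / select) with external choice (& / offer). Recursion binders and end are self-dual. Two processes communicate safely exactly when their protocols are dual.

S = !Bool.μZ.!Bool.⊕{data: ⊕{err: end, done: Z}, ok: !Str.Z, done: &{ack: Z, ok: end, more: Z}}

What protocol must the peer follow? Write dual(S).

?Bool.μZ.?Bool.&{data: &{err: end, done: Z}, ok: ?Str.Z, done: ⊕{ack: Z, ok: end, more: Z}}

!Bool ↦ ?Bool
  μZ ↦ μZ  (binder kept)
    !Bool ↦ ?Bool
      ⊕{data,ok,done} ↦ &{data,ok,done}  (⊕→&)
        [data]
          ⊕{err,done} ↦ &{err,done}  (⊕→&)
            [err]
              dual(end) = end
            [done]
              dual(Z) = Z
        [ok]
          !Str ↦ ?Str
            dual(Z) = Z
        [done]
          &{ack,ok,more} ↦ ⊕{ack,ok,more}  (&→⊕)
            [ack]
              dual(Z) = Z
            [ok]
              dual(end) = end
            [more]
              dual(Z) = Z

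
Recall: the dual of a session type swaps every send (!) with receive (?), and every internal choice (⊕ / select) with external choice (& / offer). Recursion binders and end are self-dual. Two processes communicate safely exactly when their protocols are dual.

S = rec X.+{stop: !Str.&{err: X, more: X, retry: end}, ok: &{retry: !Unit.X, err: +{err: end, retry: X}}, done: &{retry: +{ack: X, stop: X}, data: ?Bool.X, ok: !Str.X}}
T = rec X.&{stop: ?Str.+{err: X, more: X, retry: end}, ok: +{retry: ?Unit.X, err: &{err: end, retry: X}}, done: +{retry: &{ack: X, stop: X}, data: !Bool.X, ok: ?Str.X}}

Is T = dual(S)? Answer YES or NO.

YES

rec X ‖ rec X  match (binder kept)
  +{stop,ok,done} ‖ &{stop,ok,done}  match same labels
    • stop:
      !Str ‖ ?Str  match
        &{err,more,retry} ‖ +{err,more,retry}  match same labels
          • err:
            X ‖ X  match
          • more:
            X ‖ X  match
          • retry:
            end ‖ end  match
    • ok:
      &{retry,err} ‖ +{retry,err}  match same labels
        • retry:
          !Unit ‖ ?Unit  match
            X ‖ X  match
        • err:
          +{err,retry} ‖ &{err,retry}  match same labels
            • err:
              end ‖ end  match
            • retry:
              X ‖ X  match
    • done:
      &{retry,data,ok} ‖ +{retry,data,ok}  match same labels
        • retry:
          +{ack,stop} ‖ &{ack,stop}  match same labels
            • ack:
              X ‖ X  match
            • stop:
              X ‖ X  match
        • data:
          ?Bool ‖ !Bool  match
            X ‖ X  match
        • ok:
          !Str ‖ ?Str  match
            X ‖ X  match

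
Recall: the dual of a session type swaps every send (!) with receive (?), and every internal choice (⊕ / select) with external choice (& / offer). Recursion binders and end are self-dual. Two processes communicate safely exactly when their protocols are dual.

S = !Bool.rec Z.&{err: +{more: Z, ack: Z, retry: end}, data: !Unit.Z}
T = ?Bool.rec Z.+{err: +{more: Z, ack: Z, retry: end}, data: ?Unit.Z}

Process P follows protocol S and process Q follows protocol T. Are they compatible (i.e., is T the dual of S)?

!Bool ‖ ?Bool  match
  rec Z ‖ rec Z  match (μ self-dual)
    &{err,data} ‖ +{err,data}  match labels match
      case err:
        +{more,ack,retry} ‖ +{more,ack,retry}  ✗ choice polarity not flipped — not dual

NO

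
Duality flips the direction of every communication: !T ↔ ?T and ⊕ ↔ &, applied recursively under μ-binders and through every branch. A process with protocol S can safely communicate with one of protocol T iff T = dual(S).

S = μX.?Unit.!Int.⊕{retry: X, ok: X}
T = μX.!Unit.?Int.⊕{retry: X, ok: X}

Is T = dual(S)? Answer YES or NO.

μX | μX  match (rec unchanged)
  ?Unit | !Unit  match
    !Int | ?Int  match
      ⊕{retry,ok} | ⊕{retry,ok}  ✗ choice polarity not flipped — not dual

NO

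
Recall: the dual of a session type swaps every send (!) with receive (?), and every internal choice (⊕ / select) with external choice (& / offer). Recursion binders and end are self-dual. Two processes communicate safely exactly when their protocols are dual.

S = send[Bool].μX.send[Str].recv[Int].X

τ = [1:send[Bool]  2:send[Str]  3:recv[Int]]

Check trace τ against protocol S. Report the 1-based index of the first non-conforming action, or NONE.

@1 send[Bool]  ✓  cont: μX.…
@2 send[Str]  ✓  cont: recv[Int].μX.…
@3 recv[Int]  ✓  cont: μX.…
trace exhausted — no violation

NONE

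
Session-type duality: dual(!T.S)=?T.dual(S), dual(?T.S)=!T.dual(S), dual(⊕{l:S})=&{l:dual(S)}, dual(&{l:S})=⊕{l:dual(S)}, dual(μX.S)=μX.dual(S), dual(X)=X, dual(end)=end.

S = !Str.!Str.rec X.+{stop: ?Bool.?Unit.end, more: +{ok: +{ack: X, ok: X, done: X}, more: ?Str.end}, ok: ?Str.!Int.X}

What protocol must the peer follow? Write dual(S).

?Str.?Str.rec X.&{stop: !Bool.!Unit.end, more: &{ok: &{ack: X, ok: X, done: X}, more: !Str.end}, ok: !Str.?Int.X}

!Str = ?Str
  !Str = ?Str
    rec X = rec X  (μ self-dual)
      +{stop,more,ok} = &{stop,more,ok}  (internal→external)
        • stop:
          ?Bool = !Bool
            ?Unit = !Unit
              dual(end) = end
        • more:
          +{ok,more} = &{ok,more}  (internal→external)
            • ok:
              +{ack,ok,done} = &{ack,ok,done}  (internal→external)
                • ack:
                  dual(X) = X
                • ok:
                  dual(X) = X
                • done:
                  dual(X) = X
            • more:
              ?Str = !Str
                dual(end) = end
        • ok:
          ?Str = !Str
            !Int = ?Int
              dual(X) = X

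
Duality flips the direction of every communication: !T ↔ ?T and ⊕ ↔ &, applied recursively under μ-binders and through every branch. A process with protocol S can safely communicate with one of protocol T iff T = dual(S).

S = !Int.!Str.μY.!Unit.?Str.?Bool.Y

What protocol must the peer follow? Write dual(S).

?Int.?Str.μY.?Unit.!Str.!Bool.Y

!Int ↦ ?Int
  !Str ↦ ?Str
    μY ↦ μY  (rec unchanged)
      !Unit ↦ ?Unit
        ?Str ↦ !Str
          ?Bool ↦ !Bool
            dual(Y) = Y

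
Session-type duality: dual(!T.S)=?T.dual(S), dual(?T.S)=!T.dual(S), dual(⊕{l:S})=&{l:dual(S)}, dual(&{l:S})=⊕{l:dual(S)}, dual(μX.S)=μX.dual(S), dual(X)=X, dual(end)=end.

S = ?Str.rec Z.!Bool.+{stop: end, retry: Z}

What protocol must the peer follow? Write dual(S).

?Str = !Str
  rec Z = rec Z  (μ self-dual)
    !Bool = ?Bool
      +{stop,retry} = &{stop,retry}  (select→offer)
        • stop:
          dual(end) = end
        • retry:
          dual(Z) = Z

!Str.rec Z.?Bool.&{stop: end, retry: Z}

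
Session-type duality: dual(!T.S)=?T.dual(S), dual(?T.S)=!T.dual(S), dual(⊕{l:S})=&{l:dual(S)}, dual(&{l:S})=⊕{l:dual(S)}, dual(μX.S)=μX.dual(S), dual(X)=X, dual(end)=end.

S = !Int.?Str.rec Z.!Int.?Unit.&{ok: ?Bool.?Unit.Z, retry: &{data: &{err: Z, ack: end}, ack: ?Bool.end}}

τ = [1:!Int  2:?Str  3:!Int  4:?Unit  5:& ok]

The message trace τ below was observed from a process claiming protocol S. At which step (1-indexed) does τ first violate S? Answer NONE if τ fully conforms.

NONE

step 1: !Int  match  cont: ?Str.rec Z.…
step 2: ?Str  match  cont: rec Z.…
step 3: !Int  match  cont: ?Unit.&{ok: ?Bool.?Unit.rec Z.…, retry: &{data: &{err: rec Z.…, ack: end}, ack: ?Bool.end}}
step 4: ?Unit  match  cont: &{ok: ?Bool.?Unit.rec Z.…, retry: &{data: &{err: rec Z.…, ack: end}, ack: ?Bool.end}}
step 5: & ok  match  cont: ?Bool.?Unit.rec Z.…
trace exhausted — no violation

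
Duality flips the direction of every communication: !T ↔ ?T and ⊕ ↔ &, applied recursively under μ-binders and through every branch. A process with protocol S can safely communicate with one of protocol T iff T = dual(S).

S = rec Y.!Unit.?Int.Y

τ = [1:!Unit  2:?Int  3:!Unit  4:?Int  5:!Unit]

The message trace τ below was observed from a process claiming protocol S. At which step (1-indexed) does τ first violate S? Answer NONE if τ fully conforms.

@1 !Unit  match  now at ?Int.rec Y.…
@2 ?Int  match  now at rec Y.…
@3 !Unit  match  now at ?Int.rec Y.…
@4 ?Int  match  now at rec Y.…
@5 !Unit  match  now at ?Int.rec Y.…
τ conforms to S (length 5)

NONE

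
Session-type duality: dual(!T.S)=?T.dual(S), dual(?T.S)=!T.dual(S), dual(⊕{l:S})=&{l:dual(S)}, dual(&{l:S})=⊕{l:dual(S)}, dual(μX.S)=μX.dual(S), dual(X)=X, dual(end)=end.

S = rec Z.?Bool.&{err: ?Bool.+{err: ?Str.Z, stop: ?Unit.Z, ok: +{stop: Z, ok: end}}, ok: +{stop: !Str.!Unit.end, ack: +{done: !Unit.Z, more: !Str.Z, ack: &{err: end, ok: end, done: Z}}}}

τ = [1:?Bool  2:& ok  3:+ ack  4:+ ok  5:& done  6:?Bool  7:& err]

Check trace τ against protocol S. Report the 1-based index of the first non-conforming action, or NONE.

4

step 1: ?Bool  ok  residual = &{err: ?Bool.+{err: ?Str.rec Z.…, stop: ?Unit.rec Z.…, ok: +{stop: rec Z.…, ok: end}}, ok: +{stop: !Str.!Unit.end, ack: +{done: !Unit.rec Z.…, more: !Str.rec Z.…, ack: &{err: end, ok: end, done: rec Z.…}}}}
step 2: & ok  ok  residual = +{stop: !Str.!Unit.end, ack: +{done: !Unit.rec Z.…, more: !Str.rec Z.…, ack: &{err: end, ok: end, done: rec Z.…}}}
step 3: + ack  ok  residual = +{done: !Unit.rec Z.…, more: !Str.rec Z.…, ack: &{err: end, ok: end, done: rec Z.…}}
step 4: got + ok, protocol expects + done or + more or + ack  ✗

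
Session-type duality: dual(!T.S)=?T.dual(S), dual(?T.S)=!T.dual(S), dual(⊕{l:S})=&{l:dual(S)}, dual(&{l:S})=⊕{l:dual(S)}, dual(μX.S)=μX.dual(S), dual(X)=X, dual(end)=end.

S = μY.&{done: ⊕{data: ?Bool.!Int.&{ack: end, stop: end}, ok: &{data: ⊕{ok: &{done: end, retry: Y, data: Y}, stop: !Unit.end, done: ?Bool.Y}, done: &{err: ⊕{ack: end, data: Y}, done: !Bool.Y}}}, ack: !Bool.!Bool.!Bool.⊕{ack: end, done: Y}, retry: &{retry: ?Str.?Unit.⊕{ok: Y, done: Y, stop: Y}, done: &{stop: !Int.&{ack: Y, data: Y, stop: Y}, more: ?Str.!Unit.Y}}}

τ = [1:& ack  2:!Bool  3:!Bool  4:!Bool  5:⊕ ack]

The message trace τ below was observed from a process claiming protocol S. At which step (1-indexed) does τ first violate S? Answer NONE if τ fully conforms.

NONE

@1 & ack  ok  now at !Bool.!Bool.!Bool.⊕{ack: end, done: μY.…}
@2 !Bool  ok  now at !Bool.!Bool.⊕{ack: end, done: μY.…}
@3 !Bool  ok  now at !Bool.⊕{ack: end, done: μY.…}
@4 !Bool  ok  now at ⊕{ack: end, done: μY.…}
@5 ⊕ ack  ok  now at end
trace exhausted — no violation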